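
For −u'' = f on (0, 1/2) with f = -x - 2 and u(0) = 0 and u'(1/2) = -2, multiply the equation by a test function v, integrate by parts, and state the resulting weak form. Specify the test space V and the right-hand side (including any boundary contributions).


V = {v ∈ H^1(0, 1/2) : v(0) = 0} (test functions vanish at x = 0 where u is specified); weak form: ∫_0^1/2 u'v' dx = ∫_0^1/2 (-x - 2) v dx − 2·v(1/2) for all v ∈ V.

Multiply both sides by a test function v and integrate from 0 to 1/2:
  ∫_0^1/2 −u''(x) v(x) dx = ∫_0^1/2 f(x) v(x) dx.
Integrate the LHS by parts once:
  ∫_0^1/2 −u'' v dx = −[u'(x) v(x)]_0^1/2 + ∫_0^1/2 u'(x) v'(x) dx.
Thus ∫_0^1/2 u'(x) v'(x) dx = ∫_0^1/2 f(x) v(x) dx + [u'(x) v(x)]_0^1/2.
Choose V so that boundary terms are either known or forced to vanish.
Mixed BC: u(0) = 0 (Dirichlet) and u'(1/2) = -2 (Neumann). Define V = {v ∈ H^1(0, 1/2) : v(0) = 0}. Then [u' v]_0^1/2 = u'(1/2)·v(1/2) − u'(0)·0 = − 2·v(1/2).
Weak formulation: find u (satisfying any essential BC) such that ∫_0^1/2 u'(x) v'(x) dx = ∫_0^1/2 f v dx − 2·v(1/2) for all v ∈ V (Dirichlet at 0 absorbed into V; Neumann datum at x = 1/2 contributes the boundary term).
Substituting f(x) = -x - 2, the right-hand side is ∫_0^1/2 (-x - 2) v dx − 2·v(1/2).


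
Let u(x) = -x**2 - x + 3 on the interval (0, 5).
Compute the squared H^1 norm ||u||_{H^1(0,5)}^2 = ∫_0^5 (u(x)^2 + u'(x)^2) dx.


||u||_{H^1}^2 = 5525/6

The H^1 norm (squared) on an interval (0, L) is
  ||u||_{H^1}^2 = ∫_0^L u(x)^2 dx + ∫_0^L u'(x)^2 dx.
Compute u'(x) = -2*x - 1.
Then u(x)^2 = x**4 + 2*x**3 - 5*x**2 - 6*x + 9 and u'(x)^2 = 4*x**2 + 4*x + 1.
Integrate each monomial from 0 to 5 using ∫_0^5 c·x^n dx = c·5^(n+1)/(n+1):
  ∫_0^5 u(x)^2 dx = ∫_0^5 (x^4 + 2*x^3 - 5*x^2 - 6*x + 9) dx. Term by term:
    ∫_0^5 x^4 dx = 625;  ∫_0^5 2*x^3 dx = 625/2;  ∫_0^5 -5*x^2 dx = -625/3;
    ∫_0^5 -6*x dx = -75;  ∫_0^5 9 dx = 45.
  Sum: 625 + 625/2 − 625/3 − 75 + 45 = 4195/6.
  ∫_0^5 u'(x)^2 dx = ∫_0^5 (4*x^2 + 4*x + 1) dx. Term by term:
    ∫_0^5 4*x^2 dx = 500/3;  ∫_0^5 4*x dx = 50;  ∫_0^5 1 dx = 5.
  Sum: 500/3 + 50 + 5 = 665/3.
Adding: ||u||_{H^1}^2 = 4195/6 + 665/3 = 5525/6.


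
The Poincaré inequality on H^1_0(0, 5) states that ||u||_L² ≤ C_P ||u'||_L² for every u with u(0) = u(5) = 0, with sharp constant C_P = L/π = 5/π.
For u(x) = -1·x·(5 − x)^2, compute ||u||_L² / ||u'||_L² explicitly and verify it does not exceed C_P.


||u||_L² / ||u'||_L² = 5*sqrt(14)/14 < C_P = 5/π.

u(x) = -1·x·(5 − x)^2, so u'(x) = (5 - 3*x)*(x - 5).
u(x) = -1·x·(5 − x)^2 vanishes at x = 0 and x = 5, so u ∈ H^1_0(0, 5). Differentiate via the product rule and integrate the resulting polynomials term by term.
  ∫_0^5 u² dx = ∫_0^5 (x^6 - 20*x^5 + 150*x^4 - 500*x^3 + 625*x^2) dx. Term by term:
    ∫_0^5 x^6 dx = 78125/7;  ∫_0^5 -20*x^5 dx = -156250/3;  ∫_0^5 150*x^4 dx = 93750;
    ∫_0^5 -500*x^3 dx = -78125;  ∫_0^5 625*x^2 dx = 78125/3.
  Sum: 78125/7 − 156250/3 + 93750 − 78125 + 78125/3 = 15625/21.
  ∫_0^5 (u')² dx = ∫_0^5 (9*x^4 - 120*x^3 + 550*x^2 - 1000*x + 625) dx. Term by term:
    ∫_0^5 9*x^4 dx = 5625;  ∫_0^5 -120*x^3 dx = -18750;  ∫_0^5 550*x^2 dx = 68750/3;
    ∫_0^5 -1000*x dx = -12500;  ∫_0^5 625 dx = 3125.
  Sum: 5625 − 18750 + 68750/3 − 12500 + 3125 = 1250/3.
∫_0^5 u² dx = 15625/21, so ||u||_L² = 125*sqrt(21)/21.
∫_0^5 (u')² dx = 1250/3, so ||u'||_L² = 25*sqrt(6)/3.
Ratio ||u||_L² / ||u'||_L² = 5*sqrt(14)/14.
Sharp Poincaré constant on H^1_0(0, 5) is C_P = L/π = 5/π, achieved by sin(π/5·x).
A polynomial bump cannot attain the sharp Poincaré constant (only the first sine eigenfunction does), so the ratio is strictly less than C_P, consistent with ||u||_L² ≤ C_P ||u'||_L².


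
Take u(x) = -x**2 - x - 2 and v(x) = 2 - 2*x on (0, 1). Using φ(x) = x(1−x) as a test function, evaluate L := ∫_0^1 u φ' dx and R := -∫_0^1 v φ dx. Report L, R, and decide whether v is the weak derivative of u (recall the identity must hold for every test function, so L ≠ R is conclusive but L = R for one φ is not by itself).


LHS = 1/3, RHS = -1/6. No, v is not the weak derivative of u.

u(x) = -x**2 - x - 2, classical derivative u'(x) = -2*x - 1.
φ(x) = x(1−x), so φ'(x) = 1 - 2*x.
Note φ(0) = φ(1) = 0, so the boundary term u·φ vanishes.
LHS = ∫_0^1 u(x) φ'(x) dx = ∫_0^1 (2*x^3 + x^2 + 3*x - 2) dx. Term by term:
  ∫_0^1 2*x^3 dx = 1/2;  ∫_0^1 x^2 dx = 1/3;  ∫_0^1 3*x dx = 3/2;
  ∫_0^1 -2 dx = -2.
Sum: 1/2 + 1/3 + 3/2 − 2 = 1/3.
So LHS = 1/3.
∫_0^1 v(x) φ(x) dx = ∫_0^1 (2*x^3 - 4*x^2 + 2*x) dx. Term by term:
  ∫_0^1 2*x^3 dx = 1/2;  ∫_0^1 -4*x^2 dx = -4/3;  ∫_0^1 2*x dx = 1.
Sum: 1/2 − 4/3 + 1 = 1/6.
So RHS = -∫_0^1 v(x) φ(x) dx = -1/6.
LHS − RHS = 1/2 ≠ 0, so the identity fails.
(For a valid weak derivative the identity must hold for EVERY test function, in particular this one. The failure shows v is NOT the weak derivative of u.)
Correct weak derivative would be u'(x) = -2*x - 1.


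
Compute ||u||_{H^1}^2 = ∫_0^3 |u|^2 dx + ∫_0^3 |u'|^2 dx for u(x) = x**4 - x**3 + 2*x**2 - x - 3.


||u||_{H^1}^2 = 99357/20

The H^1 norm (squared) on an interval (0, L) is
  ||u||_{H^1}^2 = ∫_0^L u(x)^2 dx + ∫_0^L u'(x)^2 dx.
Compute u'(x) = 4*x**3 - 3*x**2 + 4*x - 1.
Then u(x)^2 = x**8 - 2*x**7 + 5*x**6 - 6*x**5 + 2*x**3 - 11*x**2 + 6*x + 9 and u'(x)^2 = 16*x**6 - 24*x**5 + 41*x**4 - 32*x**3 + 22*x**2 - 8*x + 1.
Integrate each monomial from 0 to 3 using ∫_0^3 c·x^n dx = c·3^(n+1)/(n+1):
  ∫_0^3 u(x)^2 dx = ∫_0^3 (x^8 - 2*x^7 + 5*x^6 - 6*x^5 + 2*x^3 - 11*x^2 + 6*x + 9) dx. Term by term:
    ∫_0^3 x^8 dx = 2187;  ∫_0^3 -2*x^7 dx = -6561/4;  ∫_0^3 5*x^6 dx = 10935/7;
    ∫_0^3 -6*x^5 dx = -729;  ∫_0^3 2*x^3 dx = 81/2;  ∫_0^3 -11*x^2 dx = -99;
    ∫_0^3 6*x dx = 27;  ∫_0^3 9 dx = 27.
  Sum: 2187 − 6561/4 + 10935/7 − 729 + 81/2 − 99 + 27 + 27 = 38511/28.
  ∫_0^3 u'(x)^2 dx = ∫_0^3 (16*x^6 - 24*x^5 + 41*x^4 - 32*x^3 + 22*x^2 - 8*x + 1) dx. Term by term:
    ∫_0^3 16*x^6 dx = 34992/7;  ∫_0^3 -24*x^5 dx = -2916;  ∫_0^3 41*x^4 dx = 9963/5;
    ∫_0^3 -32*x^3 dx = -648;  ∫_0^3 22*x^2 dx = 198;  ∫_0^3 -8*x dx = -36;
    ∫_0^3 1 dx = 3.
  Sum: 34992/7 − 2916 + 9963/5 − 648 + 198 − 36 + 3 = 125736/35.
Adding: ||u||_{H^1}^2 = 38511/28 + 125736/35 = 99357/20.


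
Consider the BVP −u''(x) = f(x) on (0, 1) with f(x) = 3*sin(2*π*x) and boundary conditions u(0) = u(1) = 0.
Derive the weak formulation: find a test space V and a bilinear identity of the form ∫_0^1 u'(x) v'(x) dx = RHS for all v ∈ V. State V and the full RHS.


V = H^1_0(0, 1) (so v(0) = v(1) = 0); weak form: ∫_0^1 u'v' dx = ∫_0^1 (3*sin(2*π*x)) v dx for all v ∈ V.

Multiply both sides by a test function v and integrate from 0 to 1:
  ∫_0^1 −u''(x) v(x) dx = ∫_0^1 f(x) v(x) dx.
Integrate the LHS by parts once:
  ∫_0^1 −u'' v dx = −[u'(x) v(x)]_0^1 + ∫_0^1 u'(x) v'(x) dx.
Thus ∫_0^1 u'(x) v'(x) dx = ∫_0^1 f(x) v(x) dx + [u'(x) v(x)]_0^1.
Choose V so that boundary terms are either known or forced to vanish.
u is Dirichlet: u(0) = u(1) = 0. Let V = H^1_0(0, 1); then v(0) = v(1) = 0, and [u' v]_0^1 = 0.
Weak formulation: find u (satisfying any essential BC) such that ∫_0^1 u'(x) v'(x) dx = ∫_0^1 f v dx for all v ∈ V.
Substituting f(x) = 3*sin(2*π*x), the right-hand side is ∫_0^1 (3*sin(2*π*x)) v dx.


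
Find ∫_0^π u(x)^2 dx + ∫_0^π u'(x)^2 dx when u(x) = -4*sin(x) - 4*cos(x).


||u||_{H^1(0,π)}^2 = 32*π

u'(x) = 4*sin(x) - 4*cos(x).
Expand u² and (u')² and integrate term by term on (0, π), using: for integers n ≥ 1, ∫_0^π sin²(nx) dx = ∫_0^π cos²(nx) dx = π/2; for n ≠ n', ∫_0^π sin(nx)sin(n'x) dx = ∫_0^π cos(nx)cos(n'x) dx = 0; and by product-to-sum, ∫_0^π sin(nx)cos(n'x) dx = ½∫_0^π [sin((n+n')x) + sin((n−n')x)] dx, which is 0 when n+n' is even and 2n/(n²−n'²) when n+n' is odd (it need not vanish on (0, π)).
  u² squared terms: (-4)²·∫cos(x)² dx = 16·π/2 = 8*π;  (-4)²·∫sin(x)² dx = 16·π/2 = 8*π.
  u² cross terms: 2·(-4)·(-4)·∫cos(x)·sin(x) dx = 32·(0) = 0.
  So ∫_0^π u² dx = 8*π + 8*π + 0 = 16*π.
  (u')² squared terms: (-4)²·∫cos(x)² dx = 16·π/2 = 8*π;  (4)²·∫sin(x)² dx = 16·π/2 = 8*π.
  (u')² cross terms: 2·(-4)·(4)·∫cos(x)·sin(x) dx = -32·(0) = 0.
  So ∫_0^π (u')² dx = 8*π + 8*π + 0 = 16*π.
||u||_{H^1}^2 = (16*π) + (16*π) = 32*π.


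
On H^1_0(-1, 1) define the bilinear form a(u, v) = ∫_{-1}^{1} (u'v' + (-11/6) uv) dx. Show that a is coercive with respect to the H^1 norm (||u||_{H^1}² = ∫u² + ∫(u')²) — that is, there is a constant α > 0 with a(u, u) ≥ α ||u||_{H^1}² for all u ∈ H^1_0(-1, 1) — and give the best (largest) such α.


α = (-22/3 + π^2)/(4 + π^2)

Coercivity of a(·,·) on H^1_0(-1, 1) means a(u, u) ≥ α ||u||_{H^1}² for every u ∈ H^1_0.
The interval has length L = 2, and Poincaré/coercivity depend only on L. Here a(u, u) = ∫(u')² + (-11/6)·∫u².
Here c = -11/6 < 0 with |c| < (π/L)² = π^2/4, so coercivity still holds. The condition a(u,u) ≥ α||u||_{H^1}² reads (1−α)∫(u')² ≥ (α−c)∫u². Any admissible α is ≤ 1 (rapidly oscillating u have ∫u²/∫(u')² → 0), and α = 1 would force 0 ≥ (1−c)∫u², impossible since c < 1; so 1−α > 0. By the sharp Poincaré inequality on H^1_0 of an interval of length L, ∫(u')² ≥ (π/L)²∫u² with equality for the first sine mode sin(π(x−x₀)/L) (x₀ the left endpoint), so the inequality holds for all u iff (1−α)(π/L)² ≥ α − c, i.e. α ≤ ((π/L)² + c)/((π/L)² + 1) = (1 + c(L/π)²)/(1 + (L/π)²). (Direct route, valid since c ≤ 0: Poincaré gives c∫u² ≥ c(L/π)²∫(u')², so a(u,u) ≥ (1 + c(L/π)²)∫(u')², while ||u||_{H^1}² ≤ (1 + (L/π)²)∫(u')²; dividing yields the same α.) With (π/L)² = π^2/4 and c = -11/6, the largest admissible constant is α = ((π/L)² + c)/((π/L)² + 1).
Simplifying, α = (-22/3 + π^2)/(4 + π^2).


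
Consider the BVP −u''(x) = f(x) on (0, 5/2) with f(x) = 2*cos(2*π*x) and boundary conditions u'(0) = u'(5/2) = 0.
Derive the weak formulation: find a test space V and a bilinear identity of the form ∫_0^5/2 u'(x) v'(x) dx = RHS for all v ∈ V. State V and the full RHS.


V = H^1(0, 5/2) (no boundary constraint on v; u is determined up to an additive constant); weak form: ∫_0^5/2 u'v' dx = ∫_0^5/2 (2*cos(2*π*x)) v dx for all v ∈ V.

Multiply both sides by a test function v and integrate from 0 to 5/2:
  ∫_0^5/2 −u''(x) v(x) dx = ∫_0^5/2 f(x) v(x) dx.
Integrate the LHS by parts once:
  ∫_0^5/2 −u'' v dx = −[u'(x) v(x)]_0^5/2 + ∫_0^5/2 u'(x) v'(x) dx.
Thus ∫_0^5/2 u'(x) v'(x) dx = ∫_0^5/2 f(x) v(x) dx + [u'(x) v(x)]_0^5/2.
Choose V so that boundary terms are either known or forced to vanish.
u has homogeneous Neumann: u'(0) = u'(5/2) = 0. So [u' v]_0^5/2 = 0·v(5/2) − 0·v(0) = 0 for any v; take V = H^1(0, 5/2).
Weak formulation: find u (satisfying any essential BC) such that ∫_0^5/2 u'(x) v'(x) dx = ∫_0^5/2 f v dx for all v ∈ V (homogeneous Neumann, so boundary terms vanish).
Substituting f(x) = 2*cos(2*π*x), the right-hand side is ∫_0^5/2 (2*cos(2*π*x)) v dx.
Compatibility check (pure Neumann): taking v ≡ 1 ∈ V gives 0 = ∫_0^5/2 f dx + (0) − (0), i.e. ∫_0^5/2 f dx must equal u'(0) − u'(5/2) = 0. Indeed ∫_0^5/2 (2*cos(2*π*x)) dx = 0, so the data are compatible. The solution is then unique only up to an additive constant (fix it e.g. by requiring ∫_0^5/2 u dx = 0).


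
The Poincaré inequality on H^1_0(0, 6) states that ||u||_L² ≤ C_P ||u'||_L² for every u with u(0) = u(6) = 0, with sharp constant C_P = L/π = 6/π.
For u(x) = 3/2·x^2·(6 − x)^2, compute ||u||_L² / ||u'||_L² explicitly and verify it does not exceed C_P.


||u||_L² / ||u'||_L² = sqrt(3) < C_P = 6/π.

u(x) = 3/2·x^2·(6 − x)^2, so u'(x) = 6*x*(x - 6)*(x - 3).
u(x) = 3/2·x^2·(6 − x)^2 vanishes at x = 0 and x = 6, so u ∈ H^1_0(0, 6). Differentiate via the product rule and integrate the resulting polynomials term by term.
  ∫_0^6 u² dx = ∫_0^6 (9*x^8/4 - 54*x^7 + 486*x^6 - 1944*x^5 + 2916*x^4) dx. Term by term:
    ∫_0^6 9*x^8/4 dx = 2519424;  ∫_0^6 -54*x^7 dx = -11337408;  ∫_0^6 486*x^6 dx = 136048896/7;
    ∫_0^6 -1944*x^5 dx = -15116544;  ∫_0^6 2916*x^4 dx = 22674816/5.
  Sum: 2519424 − 11337408 + 136048896/7 − 15116544 + 22674816/5 = 1259712/35.
  ∫_0^6 (u')² dx = ∫_0^6 (36*x^6 - 648*x^5 + 4212*x^4 - 11664*x^3 + 11664*x^2) dx. Term by term:
    ∫_0^6 36*x^6 dx = 10077696/7;  ∫_0^6 -648*x^5 dx = -5038848;  ∫_0^6 4212*x^4 dx = 32752512/5;
    ∫_0^6 -11664*x^3 dx = -3779136;  ∫_0^6 11664*x^2 dx = 839808.
  Sum: 10077696/7 − 5038848 + 32752512/5 − 3779136 + 839808 = 419904/35.
∫_0^6 u² dx = 1259712/35, so ||u||_L² = 648*sqrt(105)/35.
∫_0^6 (u')² dx = 419904/35, so ||u'||_L² = 648*sqrt(35)/35.
Ratio ||u||_L² / ||u'||_L² = sqrt(3).
Sharp Poincaré constant on H^1_0(0, 6) is C_P = L/π = 6/π, achieved by sin(π/6·x).
A polynomial bump cannot attain the sharp Poincaré constant (only the first sine eigenfunction does), so the ratio is strictly less than C_P, consistent with ||u||_L² ≤ C_P ||u'||_L².


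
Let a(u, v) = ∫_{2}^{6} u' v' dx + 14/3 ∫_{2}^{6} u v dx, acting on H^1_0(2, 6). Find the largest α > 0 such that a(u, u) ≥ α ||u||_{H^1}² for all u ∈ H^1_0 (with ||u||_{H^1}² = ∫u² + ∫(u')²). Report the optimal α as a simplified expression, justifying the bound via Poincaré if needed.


α = 1

Coercivity of a(·,·) on H^1_0(2, 6) means a(u, u) ≥ α ||u||_{H^1}² for every u ∈ H^1_0.
The interval has length L = 4, and Poincaré/coercivity depend only on L. Here a(u, u) = ∫(u')² + (14/3)·∫u².
Here c = 14/3 ≥ 1, so a(u,u) = ∫(u')² + c∫u² ≥ ∫(u')² + ∫u² = ||u||_{H^1}², i.e. α = 1 works. No larger α is possible: a(u,u) ≥ α||u||_{H^1}² means (1−α)∫(u')² ≥ (α−c)∫u², and for the modes u_n = sin(nπ(x−x₀)/L) (x₀ the left endpoint) one has ∫u_n²/∫(u_n')² = (L/(nπ))² → 0, so a(u_n,u_n)/||u_n||_{H^1}² → 1. Hence the optimal constant is α = 1.
Therefore α = 1.


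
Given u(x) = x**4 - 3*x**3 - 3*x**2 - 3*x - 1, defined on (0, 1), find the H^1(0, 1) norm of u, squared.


||u||_{H^1}^2 = 121811/1260

The H^1 norm (squared) on an interval (0, L) is
  ||u||_{H^1}^2 = ∫_0^L u(x)^2 dx + ∫_0^L u'(x)^2 dx.
Compute u'(x) = 4*x**3 - 9*x**2 - 6*x - 3.
Then u(x)^2 = x**8 - 6*x**7 + 3*x**6 + 12*x**5 + 25*x**4 + 24*x**3 + 15*x**2 + 6*x + 1 and u'(x)^2 = 16*x**6 - 72*x**5 + 33*x**4 + 84*x**3 + 90*x**2 + 36*x + 9.
Integrate each monomial from 0 to 1 using ∫_0^1 c·x^n dx = c·1^(n+1)/(n+1):
  ∫_0^1 u(x)^2 dx = ∫_0^1 (x^8 - 6*x^7 + 3*x^6 + 12*x^5 + 25*x^4 + 24*x^3 + 15*x^2 + 6*x + 1) dx. Term by term:
    ∫_0^1 x^8 dx = 1/9;  ∫_0^1 -6*x^7 dx = -3/4;  ∫_0^1 3*x^6 dx = 3/7;
    ∫_0^1 12*x^5 dx = 2;  ∫_0^1 25*x^4 dx = 5;  ∫_0^1 24*x^3 dx = 6;
    ∫_0^1 15*x^2 dx = 5;  ∫_0^1 6*x dx = 3;  ∫_0^1 1 dx = 1.
  Sum: 1/9 − 3/4 + 3/7 + 2 + 5 + 6 + 5 + 3 + 1 = 5491/252.
  ∫_0^1 u'(x)^2 dx = ∫_0^1 (16*x^6 - 72*x^5 + 33*x^4 + 84*x^3 + 90*x^2 + 36*x + 9) dx. Term by term:
    ∫_0^1 16*x^6 dx = 16/7;  ∫_0^1 -72*x^5 dx = -12;  ∫_0^1 33*x^4 dx = 33/5;
    ∫_0^1 84*x^3 dx = 21;  ∫_0^1 90*x^2 dx = 30;  ∫_0^1 36*x dx = 18;
    ∫_0^1 9 dx = 9.
  Sum: 16/7 − 12 + 33/5 + 21 + 30 + 18 + 9 = 2621/35.
Adding: ||u||_{H^1}^2 = 5491/252 + 2621/35 = 121811/1260.


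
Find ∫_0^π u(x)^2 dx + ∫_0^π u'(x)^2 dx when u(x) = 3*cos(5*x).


||u||_{H^1(0,π)}^2 = 117*π

u'(x) = -15*sin(5*x).
Expand u² and (u')² and integrate term by term on (0, π), using: for integers n ≥ 1, ∫_0^π sin²(nx) dx = ∫_0^π cos²(nx) dx = π/2; for n ≠ n', ∫_0^π sin(nx)sin(n'x) dx = ∫_0^π cos(nx)cos(n'x) dx = 0; and by product-to-sum, ∫_0^π sin(nx)cos(n'x) dx = ½∫_0^π [sin((n+n')x) + sin((n−n')x)] dx, which is 0 when n+n' is even and 2n/(n²−n'²) when n+n' is odd (it need not vanish on (0, π)).
  u² squared terms: (3)²·∫cos(5x)² dx = 9·π/2 = 9*π/2.
  So ∫_0^π u² dx = 9*π/2.
  (u')² squared terms: (-15)²·∫sin(5x)² dx = 225·π/2 = 225*π/2.
  So ∫_0^π (u')² dx = 225*π/2.
||u||_{H^1}^2 = (9*π/2) + (225*π/2) = 117*π.


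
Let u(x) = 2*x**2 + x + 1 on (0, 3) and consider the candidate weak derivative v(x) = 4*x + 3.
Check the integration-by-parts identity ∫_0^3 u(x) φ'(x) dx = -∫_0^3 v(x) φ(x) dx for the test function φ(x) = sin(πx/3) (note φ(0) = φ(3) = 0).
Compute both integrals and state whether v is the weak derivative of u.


LHS = -42/π, RHS = -54/π. No, v is not the weak derivative of u.

u(x) = 2*x**2 + x + 1, classical derivative u'(x) = 4*x + 1.
φ(x) = sin(πx/3), so φ'(x) = π*cos(π*x/3)/3.
Note φ(0) = φ(3) = 0, so the boundary term u·φ vanishes.
LHS = ∫_0^3 u(x) φ'(x) dx = ∫_0^3 (2*π*x^2*cos(π*x/3)/3 + π*x*cos(π*x/3)/3 + π*cos(π*x/3)/3) dx. Term by term:
  ∫_0^3 π*cos(π*x/3)/3 dx = 0;  ∫_0^3 π*x*cos(π*x/3)/3 dx = -6/π;  ∫_0^3 2*π*x^2*cos(π*x/3)/3 dx = -36/π.
Sum: 0 − 6/π − 36/π = -42/π.
So LHS = -42/π.
∫_0^3 v(x) φ(x) dx = ∫_0^3 (4*x*sin(π*x/3) + 3*sin(π*x/3)) dx. Term by term:
  ∫_0^3 3*sin(π*x/3) dx = 18/π;  ∫_0^3 4*x*sin(π*x/3) dx = 36/π.
Sum: 18/π + 36/π = 54/π.
So RHS = -∫_0^3 v(x) φ(x) dx = -54/π.
LHS − RHS = 12/π ≠ 0, so the identity fails.
(For a valid weak derivative the identity must hold for EVERY test function, in particular this one. The failure shows v is NOT the weak derivative of u.)
Correct weak derivative would be u'(x) = 4*x + 1.


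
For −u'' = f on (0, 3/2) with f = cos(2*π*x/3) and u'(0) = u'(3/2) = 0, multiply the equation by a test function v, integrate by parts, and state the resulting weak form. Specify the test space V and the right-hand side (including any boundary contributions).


V = H^1(0, 3/2) (no boundary constraint on v; u is determined up to an additive constant); weak form: ∫_0^3/2 u'v' dx = ∫_0^3/2 (cos(2*π*x/3)) v dx for all v ∈ V.

Multiply both sides by a test function v and integrate from 0 to 3/2:
  ∫_0^3/2 −u''(x) v(x) dx = ∫_0^3/2 f(x) v(x) dx.
Integrate the LHS by parts once:
  ∫_0^3/2 −u'' v dx = −[u'(x) v(x)]_0^3/2 + ∫_0^3/2 u'(x) v'(x) dx.
Thus ∫_0^3/2 u'(x) v'(x) dx = ∫_0^3/2 f(x) v(x) dx + [u'(x) v(x)]_0^3/2.
Choose V so that boundary terms are either known or forced to vanish.
u has homogeneous Neumann: u'(0) = u'(3/2) = 0. So [u' v]_0^3/2 = 0·v(3/2) − 0·v(0) = 0 for any v; take V = H^1(0, 3/2).
Weak formulation: find u (satisfying any essential BC) such that ∫_0^3/2 u'(x) v'(x) dx = ∫_0^3/2 f v dx for all v ∈ V (homogeneous Neumann, so boundary terms vanish).
Substituting f(x) = cos(2*π*x/3), the right-hand side is ∫_0^3/2 (cos(2*π*x/3)) v dx.
Compatibility check (pure Neumann): taking v ≡ 1 ∈ V gives 0 = ∫_0^3/2 f dx + (0) − (0), i.e. ∫_0^3/2 f dx must equal u'(0) − u'(3/2) = 0. Indeed ∫_0^3/2 (cos(2*π*x/3)) dx = 0, so the data are compatible. The solution is then unique only up to an additive constant (fix it e.g. by requiring ∫_0^3/2 u dx = 0).


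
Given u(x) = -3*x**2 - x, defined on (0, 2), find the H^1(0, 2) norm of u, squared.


||u||_{H^1}^2 = 3094/15

The H^1 norm (squared) on an interval (0, L) is
  ||u||_{H^1}^2 = ∫_0^L u(x)^2 dx + ∫_0^L u'(x)^2 dx.
Compute u'(x) = -6*x - 1.
Then u(x)^2 = 9*x**4 + 6*x**3 + x**2 and u'(x)^2 = 36*x**2 + 12*x + 1.
Integrate each monomial from 0 to 2 using ∫_0^2 c·x^n dx = c·2^(n+1)/(n+1):
  ∫_0^2 u(x)^2 dx = ∫_0^2 (9*x^4 + 6*x^3 + x^2) dx. Term by term:
    ∫_0^2 9*x^4 dx = 288/5;  ∫_0^2 6*x^3 dx = 24;  ∫_0^2 x^2 dx = 8/3.
  Sum: 288/5 + 24 + 8/3 = 1264/15.
  ∫_0^2 u'(x)^2 dx = ∫_0^2 (36*x^2 + 12*x + 1) dx. Term by term:
    ∫_0^2 36*x^2 dx = 96;  ∫_0^2 12*x dx = 24;  ∫_0^2 1 dx = 2.
  Sum: 96 + 24 + 2 = 122.
Adding: ||u||_{H^1}^2 = 1264/15 + 122 = 3094/15.


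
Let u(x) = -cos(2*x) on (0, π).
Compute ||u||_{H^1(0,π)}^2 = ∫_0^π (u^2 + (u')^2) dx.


||u||_{H^1(0,π)}^2 = 5*π/2

u'(x) = 2*sin(2*x).
Expand u² and (u')² and integrate term by term on (0, π), using: for integers n ≥ 1, ∫_0^π sin²(nx) dx = ∫_0^π cos²(nx) dx = π/2; for n ≠ n', ∫_0^π sin(nx)sin(n'x) dx = ∫_0^π cos(nx)cos(n'x) dx = 0; and by product-to-sum, ∫_0^π sin(nx)cos(n'x) dx = ½∫_0^π [sin((n+n')x) + sin((n−n')x)] dx, which is 0 when n+n' is even and 2n/(n²−n'²) when n+n' is odd (it need not vanish on (0, π)).
  u² squared terms: (-1)²·∫cos(2x)² dx = 1·π/2 = π/2.
  So ∫_0^π u² dx = π/2.
  (u')² squared terms: (2)²·∫sin(2x)² dx = 4·π/2 = 2*π.
  So ∫_0^π (u')² dx = 2*π.
||u||_{H^1}^2 = (π/2) + (2*π) = 5*π/2.


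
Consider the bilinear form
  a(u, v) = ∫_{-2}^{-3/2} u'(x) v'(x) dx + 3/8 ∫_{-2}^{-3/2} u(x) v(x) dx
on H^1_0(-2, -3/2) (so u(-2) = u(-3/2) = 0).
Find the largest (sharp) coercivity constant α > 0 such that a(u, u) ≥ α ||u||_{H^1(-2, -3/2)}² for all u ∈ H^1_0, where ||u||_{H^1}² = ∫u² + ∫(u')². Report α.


α = (3 + 32*π^2)/(8*(1 + 4*π^2))

Coercivity of a(·,·) on H^1_0(-2, -3/2) means a(u, u) ≥ α ||u||_{H^1}² for every u ∈ H^1_0.
The interval has length L = 1/2, and Poincaré/coercivity depend only on L. Here a(u, u) = ∫(u')² + (3/8)·∫u².
Here 0 < c = 3/8 < 1. The condition a(u,u) ≥ α||u||_{H^1}² reads (1−α)∫(u')² ≥ (α−c)∫u². Any admissible α is ≤ 1 (rapidly oscillating u have ∫u²/∫(u')² → 0), and α = 1 would force 0 ≥ (1−c)∫u², impossible since c < 1; so 1−α > 0. By the sharp Poincaré inequality on H^1_0 of an interval of length L, ∫(u')² ≥ (π/L)²∫u² with equality for the first sine mode sin(π(x−x₀)/L) (x₀ the left endpoint), so the inequality holds for all u iff (1−α)(π/L)² ≥ α − c, i.e. α ≤ ((π/L)² + c)/((π/L)² + 1) = (1 + c(L/π)²)/(1 + (L/π)²). With (π/L)² = 4*π^2 and c = 3/8, the largest admissible constant is α = ((π/L)² + c)/((π/L)² + 1).
Simplifying, α = (3 + 32*π^2)/(8*(1 + 4*π^2)).


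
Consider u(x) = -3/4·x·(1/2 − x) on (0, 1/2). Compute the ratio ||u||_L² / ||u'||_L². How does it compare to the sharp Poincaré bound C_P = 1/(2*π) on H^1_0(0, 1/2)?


||u||_L² / ||u'||_L² = sqrt(10)/20 < C_P = 1/(2*π).

u(x) = -3/4·x·(1/2 − x), so u'(x) = 3*x/2 - 3/8.
u(x) = -3/4·x·(1/2 − x) vanishes at x = 0 and x = 1/2, so u ∈ H^1_0(0, 1/2). Differentiate via the product rule and integrate the resulting polynomials term by term.
  ∫_0^1/2 u² dx = ∫_0^1/2 (9*x^4/16 - 9*x^3/16 + 9*x^2/64) dx. Term by term:
    ∫_0^1/2 9*x^4/16 dx = 9/2560;  ∫_0^1/2 -9*x^3/16 dx = -9/1024;  ∫_0^1/2 9*x^2/64 dx = 3/512.
  Sum: 9/2560 − 9/1024 + 3/512 = 3/5120.
  ∫_0^1/2 (u')² dx = ∫_0^1/2 (9*x^2/4 - 9*x/8 + 9/64) dx. Term by term:
    ∫_0^1/2 9*x^2/4 dx = 3/32;  ∫_0^1/2 -9*x/8 dx = -9/64;  ∫_0^1/2 9/64 dx = 9/128.
  Sum: 3/32 − 9/64 + 9/128 = 3/128.
∫_0^1/2 u² dx = 3/5120, so ||u||_L² = sqrt(15)/160.
∫_0^1/2 (u')² dx = 3/128, so ||u'||_L² = sqrt(6)/16.
Ratio ||u||_L² / ||u'||_L² = sqrt(10)/20.
Sharp Poincaré constant on H^1_0(0, 1/2) is C_P = L/π = 1/(2*π), achieved by sin(2*π·x).
A polynomial bump cannot attain the sharp Poincaré constant (only the first sine eigenfunction does), so the ratio is strictly less than C_P, consistent with ||u||_L² ≤ C_P ||u'||_L².


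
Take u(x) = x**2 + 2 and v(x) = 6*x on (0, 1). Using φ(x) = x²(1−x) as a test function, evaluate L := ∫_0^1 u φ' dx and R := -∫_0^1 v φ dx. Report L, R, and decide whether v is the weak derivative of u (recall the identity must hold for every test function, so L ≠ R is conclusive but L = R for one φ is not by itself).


LHS = -1/10, RHS = -3/10. No, v is not the weak derivative of u.

u(x) = x**2 + 2, classical derivative u'(x) = 2*x.
φ(x) = x²(1−x), so φ'(x) = x*(2 - 3*x).
Note φ(0) = φ(1) = 0, so the boundary term u·φ vanishes.
LHS = ∫_0^1 u(x) φ'(x) dx = ∫_0^1 (-3*x^4 + 2*x^3 - 6*x^2 + 4*x) dx. Term by term:
  ∫_0^1 -3*x^4 dx = -3/5;  ∫_0^1 2*x^3 dx = 1/2;  ∫_0^1 -6*x^2 dx = -2;
  ∫_0^1 4*x dx = 2.
Sum: -3/5 + 1/2 − 2 + 2 = -1/10.
So LHS = -1/10.
∫_0^1 v(x) φ(x) dx = ∫_0^1 (-6*x^4 + 6*x^3) dx. Term by term:
  ∫_0^1 -6*x^4 dx = -6/5;  ∫_0^1 6*x^3 dx = 3/2.
Sum: -6/5 + 3/2 = 3/10.
So RHS = -∫_0^1 v(x) φ(x) dx = -3/10.
LHS − RHS = 1/5 ≠ 0, so the identity fails.
(For a valid weak derivative the identity must hold for EVERY test function, in particular this one. The failure shows v is NOT the weak derivative of u.)
Correct weak derivative would be u'(x) = 2*x.


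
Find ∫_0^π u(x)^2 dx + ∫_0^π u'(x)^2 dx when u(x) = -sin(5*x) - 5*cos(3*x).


||u||_{H^1(0,π)}^2 = 138*π

u'(x) = 15*sin(3*x) - 5*cos(5*x).
Expand u² and (u')² and integrate term by term on (0, π), using: for integers n ≥ 1, ∫_0^π sin²(nx) dx = ∫_0^π cos²(nx) dx = π/2; for n ≠ n', ∫_0^π sin(nx)sin(n'x) dx = ∫_0^π cos(nx)cos(n'x) dx = 0; and by product-to-sum, ∫_0^π sin(nx)cos(n'x) dx = ½∫_0^π [sin((n+n')x) + sin((n−n')x)] dx, which is 0 when n+n' is even and 2n/(n²−n'²) when n+n' is odd (it need not vanish on (0, π)).
  u² squared terms: (-1)²·∫sin(5x)² dx = 1·π/2 = π/2;  (-5)²·∫cos(3x)² dx = 25·π/2 = 25*π/2.
  u² cross terms: 2·(-1)·(-5)·∫sin(5x)·cos(3x) dx = 10·(0) = 0.
  So ∫_0^π u² dx = π/2 + 25*π/2 + 0 = 13*π.
  (u')² squared terms: (-5)²·∫cos(5x)² dx = 25·π/2 = 25*π/2;  (15)²·∫sin(3x)² dx = 225·π/2 = 225*π/2.
  (u')² cross terms: 2·(-5)·(15)·∫cos(5x)·sin(3x) dx = -150·(0) = 0.
  So ∫_0^π (u')² dx = 25*π/2 + 225*π/2 + 0 = 125*π.
||u||_{H^1}^2 = (13*π) + (125*π) = 138*π.


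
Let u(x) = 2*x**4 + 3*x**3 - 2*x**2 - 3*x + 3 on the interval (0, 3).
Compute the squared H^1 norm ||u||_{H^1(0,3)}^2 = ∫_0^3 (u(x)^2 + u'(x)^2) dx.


||u||_{H^1}^2 = 364671/7

The H^1 norm (squared) on an interval (0, L) is
  ||u||_{H^1}^2 = ∫_0^L u(x)^2 dx + ∫_0^L u'(x)^2 dx.
Compute u'(x) = 8*x**3 + 9*x**2 - 4*x - 3.
Then u(x)^2 = 4*x**8 + 12*x**7 + x**6 - 24*x**5 - 2*x**4 + 30*x**3 - 3*x**2 - 18*x + 9 and u'(x)^2 = 64*x**6 + 144*x**5 + 17*x**4 - 120*x**3 - 38*x**2 + 24*x + 9.
Integrate each monomial from 0 to 3 using ∫_0^3 c·x^n dx = c·3^(n+1)/(n+1):
  ∫_0^3 u(x)^2 dx = ∫_0^3 (4*x^8 + 12*x^7 + x^6 - 24*x^5 - 2*x^4 + 30*x^3 - 3*x^2 - 18*x + 9) dx. Term by term:
    ∫_0^3 4*x^8 dx = 8748;  ∫_0^3 12*x^7 dx = 19683/2;  ∫_0^3 x^6 dx = 2187/7;
    ∫_0^3 -24*x^5 dx = -2916;  ∫_0^3 -2*x^4 dx = -486/5;  ∫_0^3 30*x^3 dx = 1215/2;
    ∫_0^3 -3*x^2 dx = -27;  ∫_0^3 -18*x dx = -81;  ∫_0^3 9 dx = 27.
  Sum: 8748 + 19683/2 + 2187/7 − 2916 − 486/5 + 1215/2 − 27 − 81 + 27 = 574533/35.
  ∫_0^3 u'(x)^2 dx = ∫_0^3 (64*x^6 + 144*x^5 + 17*x^4 - 120*x^3 - 38*x^2 + 24*x + 9) dx. Term by term:
    ∫_0^3 64*x^6 dx = 139968/7;  ∫_0^3 144*x^5 dx = 17496;  ∫_0^3 17*x^4 dx = 4131/5;
    ∫_0^3 -120*x^3 dx = -2430;  ∫_0^3 -38*x^2 dx = -342;  ∫_0^3 24*x dx = 108;
    ∫_0^3 9 dx = 27.
  Sum: 139968/7 + 17496 + 4131/5 − 2430 − 342 + 108 + 27 = 1248822/35.
Adding: ||u||_{H^1}^2 = 574533/35 + 1248822/35 = 364671/7.


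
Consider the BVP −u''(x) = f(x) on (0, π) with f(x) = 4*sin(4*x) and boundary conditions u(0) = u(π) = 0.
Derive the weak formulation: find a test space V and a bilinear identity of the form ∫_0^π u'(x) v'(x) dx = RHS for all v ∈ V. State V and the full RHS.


V = H^1_0(0, π) (so v(0) = v(π) = 0); weak form: ∫_0^π u'v' dx = ∫_0^π (4*sin(4*x)) v dx for all v ∈ V.

Multiply both sides by a test function v and integrate from 0 to π:
  ∫_0^π −u''(x) v(x) dx = ∫_0^π f(x) v(x) dx.
Integrate the LHS by parts once:
  ∫_0^π −u'' v dx = −[u'(x) v(x)]_0^π + ∫_0^π u'(x) v'(x) dx.
Thus ∫_0^π u'(x) v'(x) dx = ∫_0^π f(x) v(x) dx + [u'(x) v(x)]_0^π.
Choose V so that boundary terms are either known or forced to vanish.
u is Dirichlet: u(0) = u(π) = 0. Let V = H^1_0(0, π); then v(0) = v(π) = 0, and [u' v]_0^π = 0.
Weak formulation: find u (satisfying any essential BC) such that ∫_0^π u'(x) v'(x) dx = ∫_0^π f v dx for all v ∈ V.
Substituting f(x) = 4*sin(4*x), the right-hand side is ∫_0^π (4*sin(4*x)) v dx.


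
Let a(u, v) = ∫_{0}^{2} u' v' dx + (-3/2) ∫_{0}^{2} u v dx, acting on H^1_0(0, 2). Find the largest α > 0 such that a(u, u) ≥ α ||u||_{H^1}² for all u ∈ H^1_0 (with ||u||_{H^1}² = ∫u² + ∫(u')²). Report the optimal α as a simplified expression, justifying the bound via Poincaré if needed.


α = (-6 + π^2)/(4 + π^2)

Coercivity of a(·,·) on H^1_0(0, 2) means a(u, u) ≥ α ||u||_{H^1}² for every u ∈ H^1_0.
The interval has length L = 2, and Poincaré/coercivity depend only on L. Here a(u, u) = ∫(u')² + (-3/2)·∫u².
Here c = -3/2 < 0 with |c| < (π/L)² = π^2/4, so coercivity still holds. The condition a(u,u) ≥ α||u||_{H^1}² reads (1−α)∫(u')² ≥ (α−c)∫u². Any admissible α is ≤ 1 (rapidly oscillating u have ∫u²/∫(u')² → 0), and α = 1 would force 0 ≥ (1−c)∫u², impossible since c < 1; so 1−α > 0. By the sharp Poincaré inequality on H^1_0 of an interval of length L, ∫(u')² ≥ (π/L)²∫u² with equality for the first sine mode sin(π(x−x₀)/L) (x₀ the left endpoint), so the inequality holds for all u iff (1−α)(π/L)² ≥ α − c, i.e. α ≤ ((π/L)² + c)/((π/L)² + 1) = (1 + c(L/π)²)/(1 + (L/π)²). (Direct route, valid since c ≤ 0: Poincaré gives c∫u² ≥ c(L/π)²∫(u')², so a(u,u) ≥ (1 + c(L/π)²)∫(u')², while ||u||_{H^1}² ≤ (1 + (L/π)²)∫(u')²; dividing yields the same α.) With (π/L)² = π^2/4 and c = -3/2, the largest admissible constant is α = ((π/L)² + c)/((π/L)² + 1).
Simplifying, α = (-6 + π^2)/(4 + π^2).


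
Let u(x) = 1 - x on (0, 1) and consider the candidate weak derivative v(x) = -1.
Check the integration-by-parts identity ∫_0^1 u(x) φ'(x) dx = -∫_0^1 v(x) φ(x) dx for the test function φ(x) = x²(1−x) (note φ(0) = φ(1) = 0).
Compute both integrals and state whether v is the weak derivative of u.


LHS = 1/12, RHS = 1/12. Yes, v = u' weakly.

u(x) = 1 - x, classical derivative u'(x) = -1.
φ(x) = x²(1−x), so φ'(x) = x*(2 - 3*x).
Note φ(0) = φ(1) = 0, so the boundary term u·φ vanishes.
LHS = ∫_0^1 u(x) φ'(x) dx = ∫_0^1 (3*x^3 - 5*x^2 + 2*x) dx. Term by term:
  ∫_0^1 3*x^3 dx = 3/4;  ∫_0^1 -5*x^2 dx = -5/3;  ∫_0^1 2*x dx = 1.
Sum: 3/4 − 5/3 + 1 = 1/12.
So LHS = 1/12.
∫_0^1 v(x) φ(x) dx = ∫_0^1 (x^3 - x^2) dx. Term by term:
  ∫_0^1 x^3 dx = 1/4;  ∫_0^1 -x^2 dx = -1/3.
Sum: 1/4 − 1/3 = -1/12.
So RHS = -∫_0^1 v(x) φ(x) dx = 1/12.
LHS = RHS, so the identity holds for this test φ.
Moreover u is smooth here and v(x) = u'(x) = -1 pointwise, so the identity holds for every test function. Hence v is the weak derivative of u.


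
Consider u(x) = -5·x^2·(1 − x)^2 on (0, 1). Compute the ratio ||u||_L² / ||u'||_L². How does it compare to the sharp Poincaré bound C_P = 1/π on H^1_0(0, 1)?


||u||_L² / ||u'||_L² = sqrt(3)/6 < C_P = 1/π.

u(x) = -5·x^2·(1 − x)^2, so u'(x) = 10*x*(x*(1 - x) - (x - 1)^2).
u(x) = -5·x^2·(1 − x)^2 vanishes at x = 0 and x = 1, so u ∈ H^1_0(0, 1). Differentiate via the product rule and integrate the resulting polynomials term by term.
  ∫_0^1 u² dx = ∫_0^1 (25*x^8 - 100*x^7 + 150*x^6 - 100*x^5 + 25*x^4) dx. Term by term:
    ∫_0^1 25*x^8 dx = 25/9;  ∫_0^1 -100*x^7 dx = -25/2;  ∫_0^1 150*x^6 dx = 150/7;
    ∫_0^1 -100*x^5 dx = -50/3;  ∫_0^1 25*x^4 dx = 5.
  Sum: 25/9 − 25/2 + 150/7 − 50/3 + 5 = 5/126.
  ∫_0^1 (u')² dx = ∫_0^1 (400*x^6 - 1200*x^5 + 1300*x^4 - 600*x^3 + 100*x^2) dx. Term by term:
    ∫_0^1 400*x^6 dx = 400/7;  ∫_0^1 -1200*x^5 dx = -200;  ∫_0^1 1300*x^4 dx = 260;
    ∫_0^1 -600*x^3 dx = -150;  ∫_0^1 100*x^2 dx = 100/3.
  Sum: 400/7 − 200 + 260 − 150 + 100/3 = 10/21.
∫_0^1 u² dx = 5/126, so ||u||_L² = sqrt(70)/42.
∫_0^1 (u')² dx = 10/21, so ||u'||_L² = sqrt(210)/21.
Ratio ||u||_L² / ||u'||_L² = sqrt(3)/6.
Sharp Poincaré constant on H^1_0(0, 1) is C_P = L/π = 1/π, achieved by sin(π·x).
A polynomial bump cannot attain the sharp Poincaré constant (only the first sine eigenfunction does), so the ratio is strictly less than C_P, consistent with ||u||_L² ≤ C_P ||u'||_L².


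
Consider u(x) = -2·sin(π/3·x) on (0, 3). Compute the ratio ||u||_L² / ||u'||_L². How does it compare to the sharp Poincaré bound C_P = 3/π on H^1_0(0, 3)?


||u||_L² / ||u'||_L² = 3/π = C_P.

u(x) = -2·sin(π/3·x), so u'(x) = -2*π*cos(π*x/3)/3.
Writing u(x) = A·sin(kπx/L) with A = -2 and k = 1, use ∫_0^L sin²(kπx/L) dx = L/2 and ∫_0^L cos²(kπx/L) dx = L/2.
u² = 4·sin²(π/3·x) and (u')² = 4*π^2/9·cos²(π/3·x), and each of sin², cos² integrates to L/2 = 3/2 over (0, 3).
∫_0^3 u² dx = 6, so ||u||_L² = sqrt(6).
∫_0^3 (u')² dx = 2*π^2/3, so ||u'||_L² = sqrt(6)*π/3.
Ratio ||u||_L² / ||u'||_L² = 3/π.
Sharp Poincaré constant on H^1_0(0, 3) is C_P = L/π = 3/π, achieved by sin(π/3·x).
This is the k = 1 eigenfunction (up to amplitude), so the ratio equals the sharp Poincaré constant exactly.


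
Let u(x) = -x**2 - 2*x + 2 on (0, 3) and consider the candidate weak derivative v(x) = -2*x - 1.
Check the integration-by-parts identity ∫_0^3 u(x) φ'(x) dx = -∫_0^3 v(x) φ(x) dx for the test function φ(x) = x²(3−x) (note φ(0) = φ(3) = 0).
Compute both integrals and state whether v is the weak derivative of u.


LHS = 189/5, RHS = 621/20. No, v is not the weak derivative of u.

u(x) = -x**2 - 2*x + 2, classical derivative u'(x) = -2*x - 2.
φ(x) = x²(3−x), so φ'(x) = 3*x*(2 - x).
Note φ(0) = φ(3) = 0, so the boundary term u·φ vanishes.
LHS = ∫_0^3 u(x) φ'(x) dx = ∫_0^3 (3*x^4 - 18*x^2 + 12*x) dx. Term by term:
  ∫_0^3 3*x^4 dx = 729/5;  ∫_0^3 -18*x^2 dx = -162;  ∫_0^3 12*x dx = 54.
Sum: 729/5 − 162 + 54 = 189/5.
So LHS = 189/5.
∫_0^3 v(x) φ(x) dx = ∫_0^3 (2*x^4 - 5*x^3 - 3*x^2) dx. Term by term:
  ∫_0^3 2*x^4 dx = 486/5;  ∫_0^3 -5*x^3 dx = -405/4;  ∫_0^3 -3*x^2 dx = -27.
Sum: 486/5 − 405/4 − 27 = -621/20.
So RHS = -∫_0^3 v(x) φ(x) dx = 621/20.
LHS − RHS = 27/4 ≠ 0, so the identity fails.
(For a valid weak derivative the identity must hold for EVERY test function, in particular this one. The failure shows v is NOT the weak derivative of u.)
Correct weak derivative would be u'(x) = -2*x - 2.


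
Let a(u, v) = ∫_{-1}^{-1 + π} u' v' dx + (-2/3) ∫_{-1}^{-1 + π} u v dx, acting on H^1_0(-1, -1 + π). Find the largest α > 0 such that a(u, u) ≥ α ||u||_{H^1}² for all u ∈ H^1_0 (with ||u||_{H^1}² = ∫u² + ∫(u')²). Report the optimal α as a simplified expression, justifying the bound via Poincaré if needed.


α = 1/6

Coercivity of a(·,·) on H^1_0(-1, -1 + π) means a(u, u) ≥ α ||u||_{H^1}² for every u ∈ H^1_0.
The interval has length L = π, and Poincaré/coercivity depend only on L. Here a(u, u) = ∫(u')² + (-2/3)·∫u².
Here c = -2/3 < 0 with |c| < (π/L)² = 1, so coercivity still holds. The condition a(u,u) ≥ α||u||_{H^1}² reads (1−α)∫(u')² ≥ (α−c)∫u². Any admissible α is ≤ 1 (rapidly oscillating u have ∫u²/∫(u')² → 0), and α = 1 would force 0 ≥ (1−c)∫u², impossible since c < 1; so 1−α > 0. By the sharp Poincaré inequality on H^1_0 of an interval of length L, ∫(u')² ≥ (π/L)²∫u² with equality for the first sine mode sin(π(x−x₀)/L) (x₀ the left endpoint), so the inequality holds for all u iff (1−α)(π/L)² ≥ α − c, i.e. α ≤ ((π/L)² + c)/((π/L)² + 1) = (1 + c(L/π)²)/(1 + (L/π)²). (Direct route, valid since c ≤ 0: Poincaré gives c∫u² ≥ c(L/π)²∫(u')², so a(u,u) ≥ (1 + c(L/π)²)∫(u')², while ||u||_{H^1}² ≤ (1 + (L/π)²)∫(u')²; dividing yields the same α.) With (π/L)² = 1 and c = -2/3, the largest admissible constant is α = ((π/L)² + c)/((π/L)² + 1).
Simplifying, α = 1/6.


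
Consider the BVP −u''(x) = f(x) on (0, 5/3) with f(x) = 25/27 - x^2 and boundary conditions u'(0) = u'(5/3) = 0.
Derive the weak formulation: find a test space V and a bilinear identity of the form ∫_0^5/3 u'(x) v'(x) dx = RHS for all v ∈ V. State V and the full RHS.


V = H^1(0, 5/3) (no boundary constraint on v; u is determined up to an additive constant); weak form: ∫_0^5/3 u'v' dx = ∫_0^5/3 (25/27 - x^2) v dx for all v ∈ V.

Multiply both sides by a test function v and integrate from 0 to 5/3:
  ∫_0^5/3 −u''(x) v(x) dx = ∫_0^5/3 f(x) v(x) dx.
Integrate the LHS by parts once:
  ∫_0^5/3 −u'' v dx = −[u'(x) v(x)]_0^5/3 + ∫_0^5/3 u'(x) v'(x) dx.
Thus ∫_0^5/3 u'(x) v'(x) dx = ∫_0^5/3 f(x) v(x) dx + [u'(x) v(x)]_0^5/3.
Choose V so that boundary terms are either known or forced to vanish.
u has homogeneous Neumann: u'(0) = u'(5/3) = 0. So [u' v]_0^5/3 = 0·v(5/3) − 0·v(0) = 0 for any v; take V = H^1(0, 5/3).
Weak formulation: find u (satisfying any essential BC) such that ∫_0^5/3 u'(x) v'(x) dx = ∫_0^5/3 f v dx for all v ∈ V (homogeneous Neumann, so boundary terms vanish).
Substituting f(x) = 25/27 - x^2, the right-hand side is ∫_0^5/3 (25/27 - x^2) v dx.
Compatibility check (pure Neumann): taking v ≡ 1 ∈ V gives 0 = ∫_0^5/3 f dx + (0) − (0), i.e. ∫_0^5/3 f dx must equal u'(0) − u'(5/3) = 0. Indeed ∫_0^5/3 (25/27 - x^2) dx = 0, so the data are compatible. The solution is then unique only up to an additive constant (fix it e.g. by requiring ∫_0^5/3 u dx = 0).


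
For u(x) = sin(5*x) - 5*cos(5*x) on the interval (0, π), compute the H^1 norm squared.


||u||_{H^1(0,π)}^2 = 338*π

u'(x) = 25*sin(5*x) + 5*cos(5*x).
Expand u² and (u')² and integrate term by term on (0, π), using: for integers n ≥ 1, ∫_0^π sin²(nx) dx = ∫_0^π cos²(nx) dx = π/2; for n ≠ n', ∫_0^π sin(nx)sin(n'x) dx = ∫_0^π cos(nx)cos(n'x) dx = 0; and by product-to-sum, ∫_0^π sin(nx)cos(n'x) dx = ½∫_0^π [sin((n+n')x) + sin((n−n')x)] dx, which is 0 when n+n' is even and 2n/(n²−n'²) when n+n' is odd (it need not vanish on (0, π)).
  u² squared terms: (-5)²·∫cos(5x)² dx = 25·π/2 = 25*π/2;  (1)²·∫sin(5x)² dx = 1·π/2 = π/2.
  u² cross terms: 2·(-5)·(1)·∫cos(5x)·sin(5x) dx = -10·(0) = 0.
  So ∫_0^π u² dx = 25*π/2 + π/2 + 0 = 13*π.
  (u')² squared terms: (5)²·∫cos(5x)² dx = 25·π/2 = 25*π/2;  (25)²·∫sin(5x)² dx = 625·π/2 = 625*π/2.
  (u')² cross terms: 2·(5)·(25)·∫cos(5x)·sin(5x) dx = 250·(0) = 0.
  So ∫_0^π (u')² dx = 25*π/2 + 625*π/2 + 0 = 325*π.
||u||_{H^1}^2 = (13*π) + (325*π) = 338*π.


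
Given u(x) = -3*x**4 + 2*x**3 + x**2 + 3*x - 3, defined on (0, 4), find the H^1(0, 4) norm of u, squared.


||u||_{H^1}^2 = 13640072/35

The H^1 norm (squared) on an interval (0, L) is
  ||u||_{H^1}^2 = ∫_0^L u(x)^2 dx + ∫_0^L u'(x)^2 dx.
Compute u'(x) = -12*x**3 + 6*x**2 + 2*x + 3.
Then u(x)^2 = 9*x**8 - 12*x**7 - 2*x**6 - 14*x**5 + 31*x**4 - 6*x**3 + 3*x**2 - 18*x + 9 and u'(x)^2 = 144*x**6 - 144*x**5 - 12*x**4 - 48*x**3 + 40*x**2 + 12*x + 9.
Integrate each monomial from 0 to 4 using ∫_0^4 c·x^n dx = c·4^(n+1)/(n+1):
  ∫_0^4 u(x)^2 dx = ∫_0^4 (9*x^8 - 12*x^7 - 2*x^6 - 14*x^5 + 31*x^4 - 6*x^3 + 3*x^2 - 18*x + 9) dx. Term by term:
    ∫_0^4 9*x^8 dx = 262144;  ∫_0^4 -12*x^7 dx = -98304;  ∫_0^4 -2*x^6 dx = -32768/7;
    ∫_0^4 -14*x^5 dx = -28672/3;  ∫_0^4 31*x^4 dx = 31744/5;  ∫_0^4 -6*x^3 dx = -384;
    ∫_0^4 3*x^2 dx = 64;  ∫_0^4 -18*x dx = -144;  ∫_0^4 9 dx = 36.
  Sum: 262144 − 98304 − 32768/7 − 28672/3 + 31744/5 − 384 + 64 − 144 + 36 = 16329844/105.
  ∫_0^4 u'(x)^2 dx = ∫_0^4 (144*x^6 - 144*x^5 - 12*x^4 - 48*x^3 + 40*x^2 + 12*x + 9) dx. Term by term:
    ∫_0^4 144*x^6 dx = 2359296/7;  ∫_0^4 -144*x^5 dx = -98304;  ∫_0^4 -12*x^4 dx = -12288/5;
    ∫_0^4 -48*x^3 dx = -3072;  ∫_0^4 40*x^2 dx = 2560/3;  ∫_0^4 12*x dx = 96;
    ∫_0^4 9 dx = 36.
  Sum: 2359296/7 − 98304 − 12288/5 − 3072 + 2560/3 + 96 + 36 = 24590372/105.
Adding: ||u||_{H^1}^2 = 16329844/105 + 24590372/105 = 13640072/35.


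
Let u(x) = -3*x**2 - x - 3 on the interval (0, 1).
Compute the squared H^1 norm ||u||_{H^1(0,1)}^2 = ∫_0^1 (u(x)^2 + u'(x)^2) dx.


||u||_{H^1}^2 = 1219/30

The H^1 norm (squared) on an interval (0, L) is
  ||u||_{H^1}^2 = ∫_0^L u(x)^2 dx + ∫_0^L u'(x)^2 dx.
Compute u'(x) = -6*x - 1.
Then u(x)^2 = 9*x**4 + 6*x**3 + 19*x**2 + 6*x + 9 and u'(x)^2 = 36*x**2 + 12*x + 1.
Integrate each monomial from 0 to 1 using ∫_0^1 c·x^n dx = c·1^(n+1)/(n+1):
  ∫_0^1 u(x)^2 dx = ∫_0^1 (9*x^4 + 6*x^3 + 19*x^2 + 6*x + 9) dx. Term by term:
    ∫_0^1 9*x^4 dx = 9/5;  ∫_0^1 6*x^3 dx = 3/2;  ∫_0^1 19*x^2 dx = 19/3;
    ∫_0^1 6*x dx = 3;  ∫_0^1 9 dx = 9.
  Sum: 9/5 + 3/2 + 19/3 + 3 + 9 = 649/30.
  ∫_0^1 u'(x)^2 dx = ∫_0^1 (36*x^2 + 12*x + 1) dx. Term by term:
    ∫_0^1 36*x^2 dx = 12;  ∫_0^1 12*x dx = 6;  ∫_0^1 1 dx = 1.
  Sum: 12 + 6 + 1 = 19.
Adding: ||u||_{H^1}^2 = 649/30 + 19 = 1219/30.
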